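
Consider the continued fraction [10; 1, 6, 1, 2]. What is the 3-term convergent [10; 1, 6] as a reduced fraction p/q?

a_0 = 10: 10/1
a_1 = 1: 11/1
a_2 = 6: 76/7

76/7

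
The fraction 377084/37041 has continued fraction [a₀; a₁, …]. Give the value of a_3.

1

377084 ÷ 37041 → quotient 10, remainder 6674
37041 ÷ 6674 → quotient 5, remainder 3671
6674 ÷ 3671 → quotient 1, remainder 3003
3671 ÷ 3003 → quotient 1, remainder 668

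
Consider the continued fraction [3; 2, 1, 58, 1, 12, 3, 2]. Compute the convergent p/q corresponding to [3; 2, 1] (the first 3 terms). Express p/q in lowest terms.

10/3

Build up convergents one term at a time:
a_0 = 3: 3/1
a_1 = 2: 7/2
a_2 = 1: 10/3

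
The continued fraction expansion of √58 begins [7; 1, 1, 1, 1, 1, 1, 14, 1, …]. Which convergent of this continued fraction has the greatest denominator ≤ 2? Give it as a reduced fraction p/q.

15/2

a_0 = 7: 7/1  (≤ bound)
a_1 = 1: 8/1  (≤ bound)
a_2 = 1: 15/2  (≤ bound)
a_3 = 1: 23/3  (> 2, stop)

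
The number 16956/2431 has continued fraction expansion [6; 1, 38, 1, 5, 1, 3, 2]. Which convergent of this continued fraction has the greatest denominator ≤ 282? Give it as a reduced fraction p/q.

1946/279

a_0 = 6: 6/1  (≤ bound)
a_1 = 1: 7/1  (≤ bound)
a_2 = 38: 272/39  (≤ bound)
a_3 = 1: 279/40  (≤ bound)
a_4 = 5: 1667/239  (≤ bound)
a_5 = 1: 1946/279  (≤ bound)
a_6 = 3: 7505/1076  (> 282, stop)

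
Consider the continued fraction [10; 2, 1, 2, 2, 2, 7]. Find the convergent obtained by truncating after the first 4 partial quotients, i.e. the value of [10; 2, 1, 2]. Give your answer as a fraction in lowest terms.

Start with 2.
1 + 1/(2/1) = 1 + 1/2 = 3/2
2 + 1/(3/2) = 2 + 2/3 = 8/3
10 + 1/(8/3) = 10 + 3/8 = 83/8

83/8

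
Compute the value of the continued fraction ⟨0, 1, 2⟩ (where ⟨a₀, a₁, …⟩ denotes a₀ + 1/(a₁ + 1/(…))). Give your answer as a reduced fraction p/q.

2/3

Build up convergents one term at a time:
a_0 = 0: 0/1
a_1 = 1: 1/1
a_2 = 2: 2/3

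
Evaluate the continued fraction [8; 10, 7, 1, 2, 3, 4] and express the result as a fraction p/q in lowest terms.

a_0 = 8: 8/1
a_1 = 10: 81/10
a_2 = 7: 575/71
a_3 = 1: 656/81
a_4 = 2: 1887/233
a_5 = 3: 6317/780
a_6 = 4: 27155/3353

27155/3353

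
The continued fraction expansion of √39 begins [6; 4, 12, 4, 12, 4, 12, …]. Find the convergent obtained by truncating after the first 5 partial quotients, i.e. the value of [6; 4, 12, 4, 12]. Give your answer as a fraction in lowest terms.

a_0 = 6: 6/1
a_1 = 4: 25/4
a_2 = 12: 306/49
a_3 = 4: 1249/200
a_4 = 12: 15294/2449

15294/2449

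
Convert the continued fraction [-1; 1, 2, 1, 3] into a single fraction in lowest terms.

Start with 3.
1 + 1/(3/1) = 1 + 1/3 = 4/3
2 + 1/(4/3) = 2 + 3/4 = 11/4
1 + 1/(11/4) = 1 + 4/11 = 15/11
-1 + 1/(15/11) = -1 + 11/15 = -4/15

-4/15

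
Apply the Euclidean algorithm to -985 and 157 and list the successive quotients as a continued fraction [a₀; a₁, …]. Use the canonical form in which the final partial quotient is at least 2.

[-7; 1, 2, 1, 1, 1, 6, 2]

-985 ÷ 157 → quotient -7, remainder 114
157 ÷ 114 → quotient 1, remainder 43
114 ÷ 43 → quotient 2, remainder 28
43 ÷ 28 → quotient 1, remainder 15
28 ÷ 15 → quotient 1, remainder 13
15 ÷ 13 → quotient 1, remainder 2
13 ÷ 2 → quotient 6, remainder 1
2 ÷ 1 → quotient 2, remainder 0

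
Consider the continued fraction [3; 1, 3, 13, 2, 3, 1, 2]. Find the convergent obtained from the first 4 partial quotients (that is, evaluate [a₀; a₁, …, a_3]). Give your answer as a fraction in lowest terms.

199/53

Start with 13.
3 + 1/(13/1) = 3 + 1/13 = 40/13
1 + 1/(40/13) = 1 + 13/40 = 53/40
3 + 1/(53/40) = 3 + 40/53 = 199/53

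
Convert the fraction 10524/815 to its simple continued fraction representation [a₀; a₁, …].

Repeatedly divide and take the remainder:
10524 = 12·815 + 744, so a_0 = 12
815 = 1·744 + 71, so a_1 = 1
744 = 10·71 + 34, so a_2 = 10
71 = 2·34 + 3, so a_3 = 2
34 = 11·3 + 1, so a_4 = 11
3 = 3·1 + 0, so a_5 = 3

[12; 1, 10, 2, 11, 3]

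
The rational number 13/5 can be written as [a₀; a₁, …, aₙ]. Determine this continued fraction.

13 = 2·5 + 3, so a_0 = 2
5 = 1·3 + 2, so a_1 = 1
3 = 1·2 + 1, so a_2 = 1
2 = 2·1 + 0, so a_3 = 2

[2; 1, 1, 2]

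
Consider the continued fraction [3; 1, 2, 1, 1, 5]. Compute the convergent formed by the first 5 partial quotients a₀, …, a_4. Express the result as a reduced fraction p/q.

26/7

Start with 1.
1 + 1/(1/1) = 1 + 1/1 = 2/1
2 + 1/(2/1) = 2 + 1/2 = 5/2
1 + 1/(5/2) = 1 + 2/5 = 7/5
3 + 1/(7/5) = 3 + 5/7 = 26/7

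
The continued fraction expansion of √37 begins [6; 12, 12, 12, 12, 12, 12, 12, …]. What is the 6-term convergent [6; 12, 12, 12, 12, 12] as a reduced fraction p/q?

Start with 12.
12 + 1/(12/1) = 12 + 1/12 = 145/12
12 + 1/(145/12) = 12 + 12/145 = 1752/145
12 + 1/(1752/145) = 12 + 145/1752 = 21169/1752
12 + 1/(21169/1752) = 12 + 1752/21169 = 255780/21169
6 + 1/(255780/21169) = 6 + 21169/255780 = 1555849/255780

1555849/255780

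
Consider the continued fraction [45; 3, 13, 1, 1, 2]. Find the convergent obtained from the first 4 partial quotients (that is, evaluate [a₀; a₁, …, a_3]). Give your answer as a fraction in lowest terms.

Collapse the nested fraction from the inside out:
Start with 1.
13 + 1/(1/1) = 13 + 1/1 = 14/1
3 + 1/(14/1) = 3 + 1/14 = 43/14
45 + 1/(43/14) = 45 + 14/43 = 1949/43

1949/43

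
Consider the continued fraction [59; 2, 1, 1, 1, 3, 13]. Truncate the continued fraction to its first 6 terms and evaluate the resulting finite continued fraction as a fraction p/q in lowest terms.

Compute successive convergents:
a_0 = 59: 59/1
a_1 = 2: 119/2
a_2 = 1: 178/3
a_3 = 1: 297/5
a_4 = 1: 475/8
a_5 = 3: 1722/29

1722/29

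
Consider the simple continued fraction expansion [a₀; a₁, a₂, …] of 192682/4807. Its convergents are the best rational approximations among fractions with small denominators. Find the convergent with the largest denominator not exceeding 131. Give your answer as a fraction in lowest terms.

481/12

List convergents until the denominator exceeds the bound:
a_0 = 40: 40/1  (≤ bound)
a_1 = 11: 441/11  (≤ bound)
a_2 = 1: 481/12  (≤ bound)
a_3 = 22: 11023/275  (> 131, stop)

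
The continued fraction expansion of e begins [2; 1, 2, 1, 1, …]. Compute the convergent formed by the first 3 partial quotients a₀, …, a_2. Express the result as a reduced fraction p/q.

8/3

a_0 = 2: 2/1
a_1 = 1: 3/1
a_2 = 2: 8/3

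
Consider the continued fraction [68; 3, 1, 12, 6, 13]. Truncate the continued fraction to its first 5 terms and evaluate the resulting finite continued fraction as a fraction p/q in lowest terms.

21159/310

Start with 6.
12 + 1/(6/1) = 12 + 1/6 = 73/6
1 + 1/(73/6) = 1 + 6/73 = 79/73
3 + 1/(79/73) = 3 + 73/79 = 310/79
68 + 1/(310/79) = 68 + 79/310 = 21159/310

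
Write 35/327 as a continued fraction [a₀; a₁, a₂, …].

35 = 0·327 + 35, so a_0 = 0
327 = 9·35 + 12, so a_1 = 9
35 = 2·12 + 11, so a_2 = 2
12 = 1·11 + 1, so a_3 = 1
11 = 11·1 + 0, so a_4 = 11

[0; 9, 2, 1, 11]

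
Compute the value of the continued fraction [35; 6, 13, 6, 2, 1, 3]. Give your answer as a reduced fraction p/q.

196781/5596

Compute successive convergents:
a_0 = 35: 35/1
a_1 = 6: 211/6
a_2 = 13: 2778/79
a_3 = 6: 16879/480
a_4 = 2: 36536/1039
a_5 = 1: 53415/1519
a_6 = 3: 196781/5596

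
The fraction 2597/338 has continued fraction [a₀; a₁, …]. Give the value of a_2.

2597 ÷ 338 → quotient 7, remainder 231
338 ÷ 231 → quotient 1, remainder 107
231 ÷ 107 → quotient 2, remainder 17

2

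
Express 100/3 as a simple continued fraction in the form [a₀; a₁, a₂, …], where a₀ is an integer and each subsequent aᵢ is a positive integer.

100 ÷ 3 → quotient 33, remainder 1
3 ÷ 1 → quotient 3, remainder 0

[33; 3]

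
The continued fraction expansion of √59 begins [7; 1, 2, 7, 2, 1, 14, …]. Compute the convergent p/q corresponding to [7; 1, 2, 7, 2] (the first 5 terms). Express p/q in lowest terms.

361/47

Compute successive convergents:
a_0 = 7: 7/1
a_1 = 1: 8/1
a_2 = 2: 23/3
a_3 = 7: 169/22
a_4 = 2: 361/47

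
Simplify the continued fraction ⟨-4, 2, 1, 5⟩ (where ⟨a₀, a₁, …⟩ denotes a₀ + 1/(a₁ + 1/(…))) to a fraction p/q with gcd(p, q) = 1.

-62/17

Starting at the tail and folding back:
Start with 5.
1 + 1/(5/1) = 1 + 1/5 = 6/5
2 + 1/(6/5) = 2 + 5/6 = 17/6
-4 + 1/(17/6) = -4 + 6/17 = -62/17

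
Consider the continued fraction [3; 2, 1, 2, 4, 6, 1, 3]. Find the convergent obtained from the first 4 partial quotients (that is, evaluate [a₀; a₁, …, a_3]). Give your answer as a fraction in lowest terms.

Build up convergents one term at a time:
a_0 = 3: 3/1
a_1 = 2: 7/2
a_2 = 1: 10/3
a_3 = 2: 27/8

27/8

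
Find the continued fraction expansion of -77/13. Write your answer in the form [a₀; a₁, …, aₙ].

[-6; 13]

Apply division with remainder until the remainder is 0:
-77 = -6·13 + 1, so a_0 = -6
13 = 13·1 + 0, so a_1 = 13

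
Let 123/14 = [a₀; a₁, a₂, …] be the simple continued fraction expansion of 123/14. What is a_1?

Repeatedly divide and take the remainder:
123 = 8·14 + 11, so a_0 = 8
14 = 1·11 + 3, so a_1 = 1

1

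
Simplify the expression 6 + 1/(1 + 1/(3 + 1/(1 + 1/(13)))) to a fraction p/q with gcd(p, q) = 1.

469/69

Start with 13.
1 + 1/(13/1) = 1 + 1/13 = 14/13
3 + 1/(14/13) = 3 + 13/14 = 55/14
1 + 1/(55/14) = 1 + 14/55 = 69/55
6 + 1/(69/55) = 6 + 55/69 = 469/69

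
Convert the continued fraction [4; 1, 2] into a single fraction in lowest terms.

a_0 = 4: 4/1
a_1 = 1: 5/1
a_2 = 2: 14/3

14/3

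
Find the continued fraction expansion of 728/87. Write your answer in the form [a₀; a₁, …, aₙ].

Repeatedly divide and take the remainder:
⌊728/87⌋ = 8, remainder 32
⌊87/32⌋ = 2, remainder 23
⌊32/23⌋ = 1, remainder 9
⌊23/9⌋ = 2, remainder 5
⌊9/5⌋ = 1, remainder 4
⌊5/4⌋ = 1, remainder 1
⌊4/1⌋ = 4, remainder 0

[8; 2, 1, 2, 1, 1, 4]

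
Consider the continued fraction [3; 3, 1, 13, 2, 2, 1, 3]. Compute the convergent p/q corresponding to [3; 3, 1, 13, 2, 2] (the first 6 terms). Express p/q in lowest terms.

Collapse the nested fraction from the inside out:
Start with 2.
2 + 1/(2/1) = 2 + 1/2 = 5/2
13 + 1/(5/2) = 13 + 2/5 = 67/5
1 + 1/(67/5) = 1 + 5/67 = 72/67
3 + 1/(72/67) = 3 + 67/72 = 283/72
3 + 1/(283/72) = 3 + 72/283 = 921/283

921/283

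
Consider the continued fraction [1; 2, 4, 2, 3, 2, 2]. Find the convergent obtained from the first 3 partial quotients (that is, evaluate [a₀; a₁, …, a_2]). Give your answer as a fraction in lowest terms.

13/9

Starting at the tail and folding back:
Start with 4.
2 + 1/(4/1) = 2 + 1/4 = 9/4
1 + 1/(9/4) = 1 + 4/9 = 13/9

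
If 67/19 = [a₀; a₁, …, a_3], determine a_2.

67 ÷ 19 → quotient 3, remainder 10
19 ÷ 10 → quotient 1, remainder 9
10 ÷ 9 → quotient 1, remainder 1

1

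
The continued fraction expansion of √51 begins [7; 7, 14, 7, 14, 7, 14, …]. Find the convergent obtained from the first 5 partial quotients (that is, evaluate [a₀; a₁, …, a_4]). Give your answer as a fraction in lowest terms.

70693/9899

a_0 = 7: 7/1
a_1 = 7: 50/7
a_2 = 14: 707/99
a_3 = 7: 4999/700
a_4 = 14: 70693/9899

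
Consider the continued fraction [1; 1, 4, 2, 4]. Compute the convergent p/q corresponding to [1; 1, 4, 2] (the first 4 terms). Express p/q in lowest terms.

20/11

Start with 2.
4 + 1/(2/1) = 4 + 1/2 = 9/2
1 + 1/(9/2) = 1 + 2/9 = 11/9
1 + 1/(11/9) = 1 + 9/11 = 20/11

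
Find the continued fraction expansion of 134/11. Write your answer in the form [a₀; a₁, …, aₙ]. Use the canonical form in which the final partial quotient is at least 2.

[12; 5, 2]

Apply division with remainder until the remainder is 0:
134 ÷ 11 → quotient 12, remainder 2
11 ÷ 2 → quotient 5, remainder 1
2 ÷ 1 → quotient 2, remainder 0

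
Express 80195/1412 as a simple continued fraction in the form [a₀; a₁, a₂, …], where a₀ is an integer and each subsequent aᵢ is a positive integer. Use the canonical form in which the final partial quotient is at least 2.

[56; 1, 3, 1, 7, 1, 3, 8]

Apply division with remainder until the remainder is 0:
80195 ÷ 1412 → quotient 56, remainder 1123
1412 ÷ 1123 → quotient 1, remainder 289
1123 ÷ 289 → quotient 3, remainder 256
289 ÷ 256 → quotient 1, remainder 33
256 ÷ 33 → quotient 7, remainder 25
33 ÷ 25 → quotient 1, remainder 8
25 ÷ 8 → quotient 3, remainder 1
8 ÷ 1 → quotient 8, remainder 0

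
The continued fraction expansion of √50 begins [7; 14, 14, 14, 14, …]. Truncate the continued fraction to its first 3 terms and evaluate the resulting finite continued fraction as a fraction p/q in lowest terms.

1393/197

Compute successive convergents:
a_0 = 7: 7/1
a_1 = 14: 99/14
a_2 = 14: 1393/197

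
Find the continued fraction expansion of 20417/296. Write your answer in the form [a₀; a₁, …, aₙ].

Apply division with remainder until the remainder is 0:
⌊20417/296⌋ = 68, remainder 289
⌊296/289⌋ = 1, remainder 7
⌊289/7⌋ = 41, remainder 2
⌊7/2⌋ = 3, remainder 1
⌊2/1⌋ = 2, remainder 0

[68; 1, 41, 3, 2]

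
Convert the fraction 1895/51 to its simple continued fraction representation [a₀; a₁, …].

[37; 6, 2, 1, 2]

1895 = 37·51 + 8, so a_0 = 37
51 = 6·8 + 3, so a_1 = 6
8 = 2·3 + 2, so a_2 = 2
3 = 1·2 + 1, so a_3 = 1
2 = 2·1 + 0, so a_4 = 2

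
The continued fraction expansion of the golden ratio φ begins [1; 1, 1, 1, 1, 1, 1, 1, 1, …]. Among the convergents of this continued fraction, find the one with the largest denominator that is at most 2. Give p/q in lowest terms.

3/2

List convergents until the denominator exceeds the bound:
a_0 = 1: 1/1  (≤ bound)
a_1 = 1: 2/1  (≤ bound)
a_2 = 1: 3/2  (≤ bound)
a_3 = 1: 5/3  (> 2, stop)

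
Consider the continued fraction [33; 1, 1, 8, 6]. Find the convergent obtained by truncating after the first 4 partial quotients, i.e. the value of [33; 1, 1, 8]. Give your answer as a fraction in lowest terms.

Compute successive convergents:
a_0 = 33: 33/1
a_1 = 1: 34/1
a_2 = 1: 67/2
a_3 = 8: 570/17

570/17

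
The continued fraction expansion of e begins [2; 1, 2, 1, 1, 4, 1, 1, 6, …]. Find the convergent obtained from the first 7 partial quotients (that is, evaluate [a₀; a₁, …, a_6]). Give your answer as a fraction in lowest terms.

a_0 = 2: 2/1
a_1 = 1: 3/1
a_2 = 2: 8/3
a_3 = 1: 11/4
a_4 = 1: 19/7
a_5 = 4: 87/32
a_6 = 1: 106/39

106/39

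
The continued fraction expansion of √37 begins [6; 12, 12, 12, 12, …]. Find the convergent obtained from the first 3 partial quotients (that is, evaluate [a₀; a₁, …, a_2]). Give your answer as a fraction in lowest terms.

Start with 12.
12 + 1/(12/1) = 12 + 1/12 = 145/12
6 + 1/(145/12) = 6 + 12/145 = 882/145

882/145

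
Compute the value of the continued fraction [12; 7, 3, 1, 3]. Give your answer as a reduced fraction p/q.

Collapse the nested fraction from the inside out:
Start with 3.
1 + 1/(3/1) = 1 + 1/3 = 4/3
3 + 1/(4/3) = 3 + 3/4 = 15/4
7 + 1/(15/4) = 7 + 4/15 = 109/15
12 + 1/(109/15) = 12 + 15/109 = 1323/109

1323/109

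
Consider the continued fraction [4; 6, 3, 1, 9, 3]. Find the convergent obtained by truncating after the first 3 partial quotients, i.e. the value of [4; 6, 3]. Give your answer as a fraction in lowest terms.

79/19

Start with 3.
6 + 1/(3/1) = 6 + 1/3 = 19/3
4 + 1/(19/3) = 4 + 3/19 = 79/19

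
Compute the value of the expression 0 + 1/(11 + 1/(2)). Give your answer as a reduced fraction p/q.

2/23

Start with 2.
11 + 1/(2/1) = 11 + 1/2 = 23/2
0 + 1/(23/2) = 0 + 2/23 = 2/23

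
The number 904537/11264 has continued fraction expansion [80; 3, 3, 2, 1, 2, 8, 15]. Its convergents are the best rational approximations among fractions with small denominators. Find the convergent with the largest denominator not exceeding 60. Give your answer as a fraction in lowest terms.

2650/33

a_0 = 80: 80/1  (≤ bound)
a_1 = 3: 241/3  (≤ bound)
a_2 = 3: 803/10  (≤ bound)
a_3 = 2: 1847/23  (≤ bound)
a_4 = 1: 2650/33  (≤ bound)
a_5 = 2: 7147/89  (> 60, stop)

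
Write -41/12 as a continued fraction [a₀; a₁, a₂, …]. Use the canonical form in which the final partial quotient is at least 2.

[-4; 1, 1, 2, 2]

-41 ÷ 12 → quotient -4, remainder 7
12 ÷ 7 → quotient 1, remainder 5
7 ÷ 5 → quotient 1, remainder 2
5 ÷ 2 → quotient 2, remainder 1
2 ÷ 1 → quotient 2, remainder 0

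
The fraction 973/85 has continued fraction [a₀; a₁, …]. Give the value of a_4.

Repeatedly divide and take the remainder:
973 = 11·85 + 38, so a_0 = 11
85 = 2·38 + 9, so a_1 = 2
38 = 4·9 + 2, so a_2 = 4
9 = 4·2 + 1, so a_3 = 4
2 = 2·1 + 0, so a_4 = 2

2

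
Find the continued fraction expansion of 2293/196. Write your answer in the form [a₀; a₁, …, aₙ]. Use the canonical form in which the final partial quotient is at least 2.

[11; 1, 2, 3, 9, 2]

⌊2293/196⌋ = 11, remainder 137
⌊196/137⌋ = 1, remainder 59
⌊137/59⌋ = 2, remainder 19
⌊59/19⌋ = 3, remainder 2
⌊19/2⌋ = 9, remainder 1
⌊2/1⌋ = 2, remainder 0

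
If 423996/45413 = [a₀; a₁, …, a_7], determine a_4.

423996 = 9·45413 + 15279, so a_0 = 9
45413 = 2·15279 + 14855, so a_1 = 2
15279 = 1·14855 + 424, so a_2 = 1
14855 = 35·424 + 15, so a_3 = 35
424 = 28·15 + 4, so a_4 = 28

28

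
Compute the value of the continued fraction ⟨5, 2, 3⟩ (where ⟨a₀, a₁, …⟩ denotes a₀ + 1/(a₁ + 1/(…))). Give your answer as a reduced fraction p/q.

38/7

Start with 3.
2 + 1/(3/1) = 2 + 1/3 = 7/3
5 + 1/(7/3) = 5 + 3/7 = 38/7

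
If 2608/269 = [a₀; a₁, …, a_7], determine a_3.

3

Repeatedly divide and take the remainder:
2608 = 9·269 + 187, so a_0 = 9
269 = 1·187 + 82, so a_1 = 1
187 = 2·82 + 23, so a_2 = 2
82 = 3·23 + 13, so a_3 = 3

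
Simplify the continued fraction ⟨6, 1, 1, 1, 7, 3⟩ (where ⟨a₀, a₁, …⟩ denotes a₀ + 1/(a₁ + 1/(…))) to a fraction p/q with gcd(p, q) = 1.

Start with 3.
7 + 1/(3/1) = 7 + 1/3 = 22/3
1 + 1/(22/3) = 1 + 3/22 = 25/22
1 + 1/(25/22) = 1 + 22/25 = 47/25
1 + 1/(47/25) = 1 + 25/47 = 72/47
6 + 1/(72/47) = 6 + 47/72 = 479/72

479/72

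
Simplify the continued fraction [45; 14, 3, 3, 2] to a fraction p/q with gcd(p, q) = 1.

14828/329

a_0 = 45: 45/1
a_1 = 14: 631/14
a_2 = 3: 1938/43
a_3 = 3: 6445/143
a_4 = 2: 14828/329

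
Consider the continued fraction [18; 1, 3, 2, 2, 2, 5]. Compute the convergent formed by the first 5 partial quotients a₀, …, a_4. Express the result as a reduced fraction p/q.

a_0 = 18: 18/1
a_1 = 1: 19/1
a_2 = 3: 75/4
a_3 = 2: 169/9
a_4 = 2: 413/22

413/22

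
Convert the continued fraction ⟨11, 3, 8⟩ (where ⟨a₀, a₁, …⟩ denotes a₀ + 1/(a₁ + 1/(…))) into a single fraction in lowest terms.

Starting at the tail and folding back:
Start with 8.
3 + 1/(8/1) = 3 + 1/8 = 25/8
11 + 1/(25/8) = 11 + 8/25 = 283/25

283/25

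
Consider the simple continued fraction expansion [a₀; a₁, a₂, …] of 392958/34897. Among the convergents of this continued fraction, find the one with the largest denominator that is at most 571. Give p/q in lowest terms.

1340/119

List convergents until the denominator exceeds the bound:
a_0 = 11: 11/1  (≤ bound)
a_1 = 3: 34/3  (≤ bound)
a_2 = 1: 45/4  (≤ bound)
a_3 = 5: 259/23  (≤ bound)
a_4 = 5: 1340/119  (≤ bound)
a_5 = 13: 17679/1570  (> 571, stop)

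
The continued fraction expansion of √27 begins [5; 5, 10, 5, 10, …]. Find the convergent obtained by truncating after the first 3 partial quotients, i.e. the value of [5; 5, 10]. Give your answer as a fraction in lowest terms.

265/51

a_0 = 5: 5/1
a_1 = 5: 26/5
a_2 = 10: 265/51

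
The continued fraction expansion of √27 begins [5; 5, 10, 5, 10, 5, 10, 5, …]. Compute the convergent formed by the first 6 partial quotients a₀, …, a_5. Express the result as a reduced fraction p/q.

70226/13515

Start with 5.
10 + 1/(5/1) = 10 + 1/5 = 51/5
5 + 1/(51/5) = 5 + 5/51 = 260/51
10 + 1/(260/51) = 10 + 51/260 = 2651/260
5 + 1/(2651/260) = 5 + 260/2651 = 13515/2651
5 + 1/(13515/2651) = 5 + 2651/13515 = 70226/13515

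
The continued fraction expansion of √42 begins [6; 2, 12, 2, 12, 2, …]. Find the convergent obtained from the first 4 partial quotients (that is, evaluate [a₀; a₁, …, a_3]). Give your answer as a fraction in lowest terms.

337/52

Start with 2.
12 + 1/(2/1) = 12 + 1/2 = 25/2
2 + 1/(25/2) = 2 + 2/25 = 52/25
6 + 1/(52/25) = 6 + 25/52 = 337/52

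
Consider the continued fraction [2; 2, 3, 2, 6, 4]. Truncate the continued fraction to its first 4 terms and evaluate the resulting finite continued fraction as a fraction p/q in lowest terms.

39/16

Use the convergent recurrence hₖ = aₖ·hₖ₋₁ + hₖ₋₂ (and likewise for the denominators kₖ):
a_0 = 2: 2/1
a_1 = 2: 5/2
a_2 = 3: 17/7
a_3 = 2: 39/16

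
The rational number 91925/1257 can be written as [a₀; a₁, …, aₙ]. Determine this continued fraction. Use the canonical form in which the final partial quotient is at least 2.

91925 = 73·1257 + 164, so a_0 = 73
1257 = 7·164 + 109, so a_1 = 7
164 = 1·109 + 55, so a_2 = 1
109 = 1·55 + 54, so a_3 = 1
55 = 1·54 + 1, so a_4 = 1
54 = 54·1 + 0, so a_5 = 54

[73; 7, 1, 1, 1, 54]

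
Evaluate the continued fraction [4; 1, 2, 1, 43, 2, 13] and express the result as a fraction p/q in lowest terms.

22684/4777

a_0 = 4: 4/1
a_1 = 1: 5/1
a_2 = 2: 14/3
a_3 = 1: 19/4
a_4 = 43: 831/175
a_5 = 2: 1681/354
a_6 = 13: 22684/4777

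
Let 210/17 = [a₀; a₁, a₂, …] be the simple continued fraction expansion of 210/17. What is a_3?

⌊210/17⌋ = 12, remainder 6
⌊17/6⌋ = 2, remainder 5
⌊6/5⌋ = 1, remainder 1
⌊5/1⌋ = 5, remainder 0

5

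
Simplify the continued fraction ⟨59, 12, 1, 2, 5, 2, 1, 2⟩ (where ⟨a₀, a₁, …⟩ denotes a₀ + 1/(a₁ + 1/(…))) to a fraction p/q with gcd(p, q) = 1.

a_0 = 59: 59/1
a_1 = 12: 709/12
a_2 = 1: 768/13
a_3 = 2: 2245/38
a_4 = 5: 11993/203
a_5 = 2: 26231/444
a_6 = 1: 38224/647
a_7 = 2: 102679/1738

102679/1738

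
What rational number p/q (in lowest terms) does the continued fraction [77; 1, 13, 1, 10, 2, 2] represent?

Start with 2.
2 + 1/(2/1) = 2 + 1/2 = 5/2
10 + 1/(5/2) = 10 + 2/5 = 52/5
1 + 1/(52/5) = 1 + 5/52 = 57/52
13 + 1/(57/52) = 13 + 52/57 = 793/57
1 + 1/(793/57) = 1 + 57/793 = 850/793
77 + 1/(850/793) = 77 + 793/850 = 66243/850

66243/850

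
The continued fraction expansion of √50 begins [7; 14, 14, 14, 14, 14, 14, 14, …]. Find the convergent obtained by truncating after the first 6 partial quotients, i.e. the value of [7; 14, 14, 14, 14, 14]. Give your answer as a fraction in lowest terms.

Build up convergents one term at a time:
a_0 = 7: 7/1
a_1 = 14: 99/14
a_2 = 14: 1393/197
a_3 = 14: 19601/2772
a_4 = 14: 275807/39005
a_5 = 14: 3880899/548842

3880899/548842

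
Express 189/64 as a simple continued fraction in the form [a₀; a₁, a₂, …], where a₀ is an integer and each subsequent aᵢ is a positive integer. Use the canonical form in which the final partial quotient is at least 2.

⌊189/64⌋ = 2, remainder 61
⌊64/61⌋ = 1, remainder 3
⌊61/3⌋ = 20, remainder 1
⌊3/1⌋ = 3, remainder 0

[2; 1, 20, 3]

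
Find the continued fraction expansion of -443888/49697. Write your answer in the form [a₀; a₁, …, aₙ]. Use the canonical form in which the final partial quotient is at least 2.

[-9; 14, 1, 2, 7, 7, 5, 4]

-443888 = -9·49697 + 3385, so a_0 = -9
49697 = 14·3385 + 2307, so a_1 = 14
3385 = 1·2307 + 1078, so a_2 = 1
2307 = 2·1078 + 151, so a_3 = 2
1078 = 7·151 + 21, so a_4 = 7
151 = 7·21 + 4, so a_5 = 7
21 = 5·4 + 1, so a_6 = 5
4 = 4·1 + 0, so a_7 = 4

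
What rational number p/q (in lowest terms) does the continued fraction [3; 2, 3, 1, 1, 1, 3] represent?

Build up convergents one term at a time:
a_0 = 3: 3/1
a_1 = 2: 7/2
a_2 = 3: 24/7
a_3 = 1: 31/9
a_4 = 1: 55/16
a_5 = 1: 86/25
a_6 = 3: 313/91

313/91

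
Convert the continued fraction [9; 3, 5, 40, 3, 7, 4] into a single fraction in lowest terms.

549229/58977

a_0 = 9: 9/1
a_1 = 3: 28/3
a_2 = 5: 149/16
a_3 = 40: 5988/643
a_4 = 3: 18113/1945
a_5 = 7: 132779/14258
a_6 = 4: 549229/58977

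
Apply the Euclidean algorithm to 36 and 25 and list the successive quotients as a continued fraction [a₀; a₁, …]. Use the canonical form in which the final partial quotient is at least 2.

Repeatedly divide and take the remainder:
36 = 1·25 + 11, so a_0 = 1
25 = 2·11 + 3, so a_1 = 2
11 = 3·3 + 2, so a_2 = 3
3 = 1·2 + 1, so a_3 = 1
2 = 2·1 + 0, so a_4 = 2

[1; 2, 3, 1, 2]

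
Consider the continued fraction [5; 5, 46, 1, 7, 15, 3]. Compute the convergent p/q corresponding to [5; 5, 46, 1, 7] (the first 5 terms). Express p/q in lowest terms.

9790/1883

a_0 = 5: 5/1
a_1 = 5: 26/5
a_2 = 46: 1201/231
a_3 = 1: 1227/236
a_4 = 7: 9790/1883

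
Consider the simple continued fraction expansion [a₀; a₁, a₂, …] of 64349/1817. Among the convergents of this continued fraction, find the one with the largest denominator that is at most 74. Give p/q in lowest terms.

1877/53

a_0 = 35: 35/1  (≤ bound)
a_1 = 2: 71/2  (≤ bound)
a_2 = 2: 177/5  (≤ bound)
a_3 = 2: 425/12  (≤ bound)
a_4 = 3: 1452/41  (≤ bound)
a_5 = 1: 1877/53  (≤ bound)
a_6 = 2: 5206/147  (> 74, stop)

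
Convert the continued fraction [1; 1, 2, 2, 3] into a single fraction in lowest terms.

a_0 = 1: 1/1
a_1 = 1: 2/1
a_2 = 2: 5/3
a_3 = 2: 12/7
a_4 = 3: 41/24

41/24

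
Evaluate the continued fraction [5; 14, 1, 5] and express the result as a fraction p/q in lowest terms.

Start with 5.
1 + 1/(5/1) = 1 + 1/5 = 6/5
14 + 1/(6/5) = 14 + 5/6 = 89/6
5 + 1/(89/6) = 5 + 6/89 = 451/89

451/89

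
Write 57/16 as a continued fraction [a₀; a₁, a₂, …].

[3; 1, 1, 3, 2]

Apply division with remainder until the remainder is 0:
57 = 3·16 + 9, so a_0 = 3
16 = 1·9 + 7, so a_1 = 1
9 = 1·7 + 2, so a_2 = 1
7 = 3·2 + 1, so a_3 = 3
2 = 2·1 + 0, so a_4 = 2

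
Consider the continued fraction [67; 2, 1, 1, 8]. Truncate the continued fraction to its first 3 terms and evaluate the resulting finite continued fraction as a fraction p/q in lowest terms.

202/3

Start with 1.
2 + 1/(1/1) = 2 + 1/1 = 3/1
67 + 1/(3/1) = 67 + 1/3 = 202/3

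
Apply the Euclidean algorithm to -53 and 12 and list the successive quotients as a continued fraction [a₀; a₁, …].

-53 ÷ 12 → quotient -5, remainder 7
12 ÷ 7 → quotient 1, remainder 5
7 ÷ 5 → quotient 1, remainder 2
5 ÷ 2 → quotient 2, remainder 1
2 ÷ 1 → quotient 2, remainder 0

[-5; 1, 1, 2, 2]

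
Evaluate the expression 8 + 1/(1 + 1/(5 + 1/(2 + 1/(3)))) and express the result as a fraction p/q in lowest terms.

a_0 = 8: 8/1
a_1 = 1: 9/1
a_2 = 5: 53/6
a_3 = 2: 115/13
a_4 = 3: 398/45

398/45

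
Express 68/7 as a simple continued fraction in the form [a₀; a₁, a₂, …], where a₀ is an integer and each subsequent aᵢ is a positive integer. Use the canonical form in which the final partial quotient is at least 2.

68 = 9·7 + 5, so a_0 = 9
7 = 1·5 + 2, so a_1 = 1
5 = 2·2 + 1, so a_2 = 2
2 = 2·1 + 0, so a_3 = 2

[9; 1, 2, 2]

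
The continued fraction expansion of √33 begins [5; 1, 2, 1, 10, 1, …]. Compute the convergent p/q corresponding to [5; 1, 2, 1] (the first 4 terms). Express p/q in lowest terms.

Start with 1.
2 + 1/(1/1) = 2 + 1/1 = 3/1
1 + 1/(3/1) = 1 + 1/3 = 4/3
5 + 1/(4/3) = 5 + 3/4 = 23/4

23/4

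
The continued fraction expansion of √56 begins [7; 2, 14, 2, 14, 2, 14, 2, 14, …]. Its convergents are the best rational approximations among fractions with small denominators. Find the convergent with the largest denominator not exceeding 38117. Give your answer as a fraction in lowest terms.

194873/26041

a_0 = 7: 7/1  (≤ bound)
a_1 = 2: 15/2  (≤ bound)
a_2 = 14: 217/29  (≤ bound)
a_3 = 2: 449/60  (≤ bound)
a_4 = 14: 6503/869  (≤ bound)
a_5 = 2: 13455/1798  (≤ bound)
a_6 = 14: 194873/26041  (≤ bound)
a_7 = 2: 403201/53880  (> 38117, stop)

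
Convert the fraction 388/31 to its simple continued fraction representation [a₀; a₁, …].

Repeatedly divide and take the remainder:
⌊388/31⌋ = 12, remainder 16
⌊31/16⌋ = 1, remainder 15
⌊16/15⌋ = 1, remainder 1
⌊15/1⌋ = 15, remainder 0

[12; 1, 1, 15]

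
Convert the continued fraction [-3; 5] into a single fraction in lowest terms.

a_0 = -3: -3/1
a_1 = 5: -14/5

-14/5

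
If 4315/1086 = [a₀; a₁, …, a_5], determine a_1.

1

Repeatedly divide and take the remainder:
⌊4315/1086⌋ = 3, remainder 1057
⌊1086/1057⌋ = 1, remainder 29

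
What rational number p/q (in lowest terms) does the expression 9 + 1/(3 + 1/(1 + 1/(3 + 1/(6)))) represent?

871/94

Work from the innermost term outward:
Start with 6.
3 + 1/(6/1) = 3 + 1/6 = 19/6
1 + 1/(19/6) = 1 + 6/19 = 25/19
3 + 1/(25/19) = 3 + 19/25 = 94/25
9 + 1/(94/25) = 9 + 25/94 = 871/94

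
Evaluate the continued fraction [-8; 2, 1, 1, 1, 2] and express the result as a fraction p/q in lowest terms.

-160/21

Start with 2.
1 + 1/(2/1) = 1 + 1/2 = 3/2
1 + 1/(3/2) = 1 + 2/3 = 5/3
1 + 1/(5/3) = 1 + 3/5 = 8/5
2 + 1/(8/5) = 2 + 5/8 = 21/8
-8 + 1/(21/8) = -8 + 8/21 = -160/21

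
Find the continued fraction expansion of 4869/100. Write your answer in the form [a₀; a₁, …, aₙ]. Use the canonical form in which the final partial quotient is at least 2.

[48; 1, 2, 4, 2, 3]

4869 = 48·100 + 69, so a_0 = 48
100 = 1·69 + 31, so a_1 = 1
69 = 2·31 + 7, so a_2 = 2
31 = 4·7 + 3, so a_3 = 4
7 = 2·3 + 1, so a_4 = 2
3 = 3·1 + 0, so a_5 = 3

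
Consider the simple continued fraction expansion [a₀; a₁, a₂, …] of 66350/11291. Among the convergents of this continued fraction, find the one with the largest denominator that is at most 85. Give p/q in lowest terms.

List convergents until the denominator exceeds the bound:
a_0 = 5: 5/1  (≤ bound)
a_1 = 1: 6/1  (≤ bound)
a_2 = 7: 47/8  (≤ bound)
a_3 = 11: 523/89  (> 85, stop)

47/8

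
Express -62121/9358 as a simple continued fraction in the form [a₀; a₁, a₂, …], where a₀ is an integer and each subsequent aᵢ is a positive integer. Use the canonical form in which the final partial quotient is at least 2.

[-7; 2, 1, 3, 4, 21, 1, 8]

-62121 ÷ 9358 → quotient -7, remainder 3385
9358 ÷ 3385 → quotient 2, remainder 2588
3385 ÷ 2588 → quotient 1, remainder 797
2588 ÷ 797 → quotient 3, remainder 197
797 ÷ 197 → quotient 4, remainder 9
197 ÷ 9 → quotient 21, remainder 8
9 ÷ 8 → quotient 1, remainder 1
8 ÷ 1 → quotient 8, remainder 0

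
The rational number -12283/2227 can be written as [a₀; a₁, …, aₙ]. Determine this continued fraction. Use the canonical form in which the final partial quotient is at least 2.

[-6; 2, 15, 1, 1, 1, 3, 6]

Repeatedly divide and take the remainder:
-12283 ÷ 2227 → quotient -6, remainder 1079
2227 ÷ 1079 → quotient 2, remainder 69
1079 ÷ 69 → quotient 15, remainder 44
69 ÷ 44 → quotient 1, remainder 25
44 ÷ 25 → quotient 1, remainder 19
25 ÷ 19 → quotient 1, remainder 6
19 ÷ 6 → quotient 3, remainder 1
6 ÷ 1 → quotient 6, remainder 0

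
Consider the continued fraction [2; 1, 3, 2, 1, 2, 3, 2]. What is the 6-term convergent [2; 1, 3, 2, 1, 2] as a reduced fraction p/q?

97/35

Start with 2.
1 + 1/(2/1) = 1 + 1/2 = 3/2
2 + 1/(3/2) = 2 + 2/3 = 8/3
3 + 1/(8/3) = 3 + 3/8 = 27/8
1 + 1/(27/8) = 1 + 8/27 = 35/27
2 + 1/(35/27) = 2 + 27/35 = 97/35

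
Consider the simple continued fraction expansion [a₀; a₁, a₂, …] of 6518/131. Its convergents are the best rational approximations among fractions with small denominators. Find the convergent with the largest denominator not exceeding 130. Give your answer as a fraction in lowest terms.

List convergents until the denominator exceeds the bound:
a_0 = 49: 49/1  (≤ bound)
a_1 = 1: 50/1  (≤ bound)
a_2 = 3: 199/4  (≤ bound)
a_3 = 10: 2040/41  (≤ bound)
a_4 = 1: 2239/45  (≤ bound)
a_5 = 2: 6518/131  (> 130, stop)

2239/45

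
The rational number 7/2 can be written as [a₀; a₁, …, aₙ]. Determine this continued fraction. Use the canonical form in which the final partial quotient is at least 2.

Apply division with remainder until the remainder is 0:
7 ÷ 2 → quotient 3, remainder 1
2 ÷ 1 → quotient 2, remainder 0

[3; 2]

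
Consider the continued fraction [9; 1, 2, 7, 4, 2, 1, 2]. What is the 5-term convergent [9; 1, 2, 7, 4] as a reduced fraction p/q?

881/91

a_0 = 9: 9/1
a_1 = 1: 10/1
a_2 = 2: 29/3
a_3 = 7: 213/22
a_4 = 4: 881/91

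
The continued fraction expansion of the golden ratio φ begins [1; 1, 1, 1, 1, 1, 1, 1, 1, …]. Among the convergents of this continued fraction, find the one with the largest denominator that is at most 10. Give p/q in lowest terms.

13/8

a_0 = 1: 1/1  (≤ bound)
a_1 = 1: 2/1  (≤ bound)
a_2 = 1: 3/2  (≤ bound)
a_3 = 1: 5/3  (≤ bound)
a_4 = 1: 8/5  (≤ bound)
a_5 = 1: 13/8  (≤ bound)
a_6 = 1: 21/13  (> 10, stop)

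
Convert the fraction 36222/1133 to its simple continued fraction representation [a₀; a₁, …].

36222 = 31·1133 + 1099, so a_0 = 31
1133 = 1·1099 + 34, so a_1 = 1
1099 = 32·34 + 11, so a_2 = 32
34 = 3·11 + 1, so a_3 = 3
11 = 11·1 + 0, so a_4 = 11

[31; 1, 32, 3, 11]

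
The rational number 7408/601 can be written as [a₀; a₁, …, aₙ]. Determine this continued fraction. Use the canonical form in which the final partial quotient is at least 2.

[12; 3, 15, 13]

7408 ÷ 601 → quotient 12, remainder 196
601 ÷ 196 → quotient 3, remainder 13
196 ÷ 13 → quotient 15, remainder 1
13 ÷ 1 → quotient 13, remainder 0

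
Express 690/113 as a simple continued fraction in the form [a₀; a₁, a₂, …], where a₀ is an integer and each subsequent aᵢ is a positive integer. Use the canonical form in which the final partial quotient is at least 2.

[6; 9, 2, 2, 2]

690 ÷ 113 → quotient 6, remainder 12
113 ÷ 12 → quotient 9, remainder 5
12 ÷ 5 → quotient 2, remainder 2
5 ÷ 2 → quotient 2, remainder 1
2 ÷ 1 → quotient 2, remainder 0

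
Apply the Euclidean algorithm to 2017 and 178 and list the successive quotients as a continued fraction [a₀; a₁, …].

Run the Euclidean algorithm, recording each quotient:
⌊2017/178⌋ = 11, remainder 59
⌊178/59⌋ = 3, remainder 1
⌊59/1⌋ = 59, remainder 0

[11; 3, 59]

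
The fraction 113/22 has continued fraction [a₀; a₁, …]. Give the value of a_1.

7

Apply division with remainder until the remainder is 0:
⌊113/22⌋ = 5, remainder 3
⌊22/3⌋ = 7, remainder 1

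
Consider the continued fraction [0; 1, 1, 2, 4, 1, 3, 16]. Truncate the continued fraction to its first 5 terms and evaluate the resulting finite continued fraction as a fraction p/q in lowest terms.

13/22

a_0 = 0: 0/1
a_1 = 1: 1/1
a_2 = 1: 1/2
a_3 = 2: 3/5
a_4 = 4: 13/22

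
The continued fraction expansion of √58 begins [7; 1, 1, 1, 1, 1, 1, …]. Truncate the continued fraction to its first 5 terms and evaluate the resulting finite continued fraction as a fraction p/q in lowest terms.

Start with 1.
1 + 1/(1/1) = 1 + 1/1 = 2/1
1 + 1/(2/1) = 1 + 1/2 = 3/2
1 + 1/(3/2) = 1 + 2/3 = 5/3
7 + 1/(5/3) = 7 + 3/5 = 38/5

38/5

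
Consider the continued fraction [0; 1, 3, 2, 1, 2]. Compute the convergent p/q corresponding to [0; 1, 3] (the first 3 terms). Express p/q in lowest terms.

3/4

a_0 = 0: 0/1
a_1 = 1: 1/1
a_2 = 3: 3/4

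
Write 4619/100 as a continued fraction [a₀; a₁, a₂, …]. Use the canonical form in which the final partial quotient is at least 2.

⌊4619/100⌋ = 46, remainder 19
⌊100/19⌋ = 5, remainder 5
⌊19/5⌋ = 3, remainder 4
⌊5/4⌋ = 1, remainder 1
⌊4/1⌋ = 4, remainder 0

[46; 5, 3, 1, 4]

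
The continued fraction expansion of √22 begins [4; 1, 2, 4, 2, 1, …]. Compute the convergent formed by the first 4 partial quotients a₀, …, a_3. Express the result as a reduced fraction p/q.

Build up convergents one term at a time:
a_0 = 4: 4/1
a_1 = 1: 5/1
a_2 = 2: 14/3
a_3 = 4: 61/13

61/13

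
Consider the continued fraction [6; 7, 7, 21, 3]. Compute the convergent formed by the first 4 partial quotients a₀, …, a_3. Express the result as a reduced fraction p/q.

Start with 21.
7 + 1/(21/1) = 7 + 1/21 = 148/21
7 + 1/(148/21) = 7 + 21/148 = 1057/148
6 + 1/(1057/148) = 6 + 148/1057 = 6490/1057

6490/1057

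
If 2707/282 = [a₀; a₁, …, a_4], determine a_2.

⌊2707/282⌋ = 9, remainder 169
⌊282/169⌋ = 1, remainder 113
⌊169/113⌋ = 1, remainder 56

1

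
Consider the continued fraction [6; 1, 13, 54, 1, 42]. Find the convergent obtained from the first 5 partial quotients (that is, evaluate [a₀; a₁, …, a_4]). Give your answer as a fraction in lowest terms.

a_0 = 6: 6/1
a_1 = 1: 7/1
a_2 = 13: 97/14
a_3 = 54: 5245/757
a_4 = 1: 5342/771

5342/771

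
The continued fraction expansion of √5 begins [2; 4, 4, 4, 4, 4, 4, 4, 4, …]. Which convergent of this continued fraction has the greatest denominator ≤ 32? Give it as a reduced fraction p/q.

38/17

a_0 = 2: 2/1  (≤ bound)
a_1 = 4: 9/4  (≤ bound)
a_2 = 4: 38/17  (≤ bound)
a_3 = 4: 161/72  (> 32, stop)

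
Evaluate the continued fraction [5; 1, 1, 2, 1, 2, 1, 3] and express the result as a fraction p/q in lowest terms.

541/97

Start with 3.
1 + 1/(3/1) = 1 + 1/3 = 4/3
2 + 1/(4/3) = 2 + 3/4 = 11/4
1 + 1/(11/4) = 1 + 4/11 = 15/11
2 + 1/(15/11) = 2 + 11/15 = 41/15
1 + 1/(41/15) = 1 + 15/41 = 56/41
1 + 1/(56/41) = 1 + 41/56 = 97/56
5 + 1/(97/56) = 5 + 56/97 = 541/97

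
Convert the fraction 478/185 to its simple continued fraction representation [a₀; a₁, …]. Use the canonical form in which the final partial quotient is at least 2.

Apply division with remainder until the remainder is 0:
⌊478/185⌋ = 2, remainder 108
⌊185/108⌋ = 1, remainder 77
⌊108/77⌋ = 1, remainder 31
⌊77/31⌋ = 2, remainder 15
⌊31/15⌋ = 2, remainder 1
⌊15/1⌋ = 15, remainder 0

[2; 1, 1, 2, 2, 15]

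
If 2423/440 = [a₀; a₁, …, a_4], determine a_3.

Repeatedly divide and take the remainder:
2423 = 5·440 + 223, so a_0 = 5
440 = 1·223 + 217, so a_1 = 1
223 = 1·217 + 6, so a_2 = 1
217 = 36·6 + 1, so a_3 = 36

36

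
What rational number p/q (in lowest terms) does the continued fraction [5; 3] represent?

Build up convergents one term at a time:
a_0 = 5: 5/1
a_1 = 3: 16/3

16/3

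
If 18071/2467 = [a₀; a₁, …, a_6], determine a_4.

Run the Euclidean algorithm, recording each quotient:
18071 ÷ 2467 → quotient 7, remainder 802
2467 ÷ 802 → quotient 3, remainder 61
802 ÷ 61 → quotient 13, remainder 9
61 ÷ 9 → quotient 6, remainder 7
9 ÷ 7 → quotient 1, remainder 2

1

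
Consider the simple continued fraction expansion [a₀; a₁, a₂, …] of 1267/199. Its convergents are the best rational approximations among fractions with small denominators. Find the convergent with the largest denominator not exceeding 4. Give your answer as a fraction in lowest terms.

19/3

a_0 = 6: 6/1  (≤ bound)
a_1 = 2: 13/2  (≤ bound)
a_2 = 1: 19/3  (≤ bound)
a_3 = 2: 51/8  (> 4, stop)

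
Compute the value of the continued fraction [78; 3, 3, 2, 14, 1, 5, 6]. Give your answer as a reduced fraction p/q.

1017720/12997

Start with 6.
5 + 1/(6/1) = 5 + 1/6 = 31/6
1 + 1/(31/6) = 1 + 6/31 = 37/31
14 + 1/(37/31) = 14 + 31/37 = 549/37
2 + 1/(549/37) = 2 + 37/549 = 1135/549
3 + 1/(1135/549) = 3 + 549/1135 = 3954/1135
3 + 1/(3954/1135) = 3 + 1135/3954 = 12997/3954
78 + 1/(12997/3954) = 78 + 3954/12997 = 1017720/12997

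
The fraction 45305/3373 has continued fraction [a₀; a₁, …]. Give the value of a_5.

Repeatedly divide and take the remainder:
45305 ÷ 3373 → quotient 13, remainder 1456
3373 ÷ 1456 → quotient 2, remainder 461
1456 ÷ 461 → quotient 3, remainder 73
461 ÷ 73 → quotient 6, remainder 23
73 ÷ 23 → quotient 3, remainder 4
23 ÷ 4 → quotient 5, remainder 3

5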